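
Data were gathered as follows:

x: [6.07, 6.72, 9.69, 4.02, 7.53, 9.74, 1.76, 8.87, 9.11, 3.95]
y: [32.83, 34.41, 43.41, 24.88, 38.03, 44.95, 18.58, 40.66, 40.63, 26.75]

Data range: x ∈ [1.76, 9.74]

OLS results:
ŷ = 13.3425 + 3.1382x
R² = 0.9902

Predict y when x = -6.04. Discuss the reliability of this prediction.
ŷ = -5.6122, but this is extrapolation (below the data range [1.76, 9.74]) and may be unreliable.

Prediction calculation:
ŷ = 13.3425 + 3.1382 × (-6.04)
ŷ = -5.6122

Reliability:
- Data range: x ∈ [1.76, 9.74]
- Prediction point: x = -6.04 is 7.80 units below the observed range → this is EXTRAPOLATION, not interpolation

Why that matters here:
- R² describes fit only over the sampled x values; it says nothing about behaviour beyond them
- Real relationships often flatten, saturate, or turn nonlinear at extremes

The R² = 0.9902 only validates the fit within [1.76, 9.74]; treat ŷ = -5.6122 with caution.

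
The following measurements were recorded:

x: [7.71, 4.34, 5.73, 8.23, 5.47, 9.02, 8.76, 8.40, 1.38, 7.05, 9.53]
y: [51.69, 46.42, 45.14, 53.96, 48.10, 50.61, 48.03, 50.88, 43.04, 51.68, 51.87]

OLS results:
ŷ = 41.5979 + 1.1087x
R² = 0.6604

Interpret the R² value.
R² = 0.6604 means 66.04% of the variation in y is explained by the linear relationship with x. This indicates a moderate fit.

R² = 1 − SS_res/SS_tot compares the residual scatter to the total scatter of y about its mean.

Here R² = 0.6604:
- Explained: 66.04% of the variation in y
- Unexplained (residual): 100% − 66.04% = 33.96%
- Rule of thumb (below 0.3 weak; 0.3 to below 0.7 moderate; 0.7 and above strong) → moderate

Equivalently, for simple linear regression R² = r², so |r| = √0.6604 ≈ 0.8126.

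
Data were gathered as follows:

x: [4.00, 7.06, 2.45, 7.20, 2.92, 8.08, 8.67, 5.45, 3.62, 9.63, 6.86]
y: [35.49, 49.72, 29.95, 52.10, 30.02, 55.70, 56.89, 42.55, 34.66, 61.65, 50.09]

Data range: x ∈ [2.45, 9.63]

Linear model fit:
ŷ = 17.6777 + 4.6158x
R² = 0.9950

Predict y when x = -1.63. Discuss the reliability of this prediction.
ŷ = 10.1539 (extrapolation — x = -1.63 lies outside [2.45, 9.63], so reliability is low).

Prediction calculation:
ŷ = 17.6777 + 4.6158 × (-1.63)
ŷ = 10.1539

Reliability:
- Data range: x ∈ [2.45, 9.63]
- Prediction point: x = -1.63 is 4.08 units below the observed range → this is EXTRAPOLATION, not interpolation

Why that matters here:
- The standard error of prediction grows with (x − x̄)², and x = -1.63 is far from x̄ = 5.99
- R² describes fit only over the sampled x values; it says nothing about behaviour beyond them
- The linear relationship may not hold outside the observed range

The R² = 0.9950 only validates the fit within [2.45, 9.63]; treat ŷ = 10.1539 with caution.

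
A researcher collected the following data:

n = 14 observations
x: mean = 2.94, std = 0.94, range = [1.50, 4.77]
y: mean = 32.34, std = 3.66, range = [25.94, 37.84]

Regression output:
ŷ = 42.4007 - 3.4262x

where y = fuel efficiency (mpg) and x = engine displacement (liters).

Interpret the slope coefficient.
For each additional liter of engine displacement, predicted fuel efficiency decreases by approximately 3.4262 mpg.

The slope coefficient β₁ = -3.4262 represents the marginal effect of engine displacement on fuel efficiency.

Interpretation:
- Engine displacement up by 1 liter → predicted fuel efficiency decreases by 3.4262 mpg
- The effect is assumed constant over the observed range of x (linearity)
- The slope describes association in these data, not necessarily a causal effect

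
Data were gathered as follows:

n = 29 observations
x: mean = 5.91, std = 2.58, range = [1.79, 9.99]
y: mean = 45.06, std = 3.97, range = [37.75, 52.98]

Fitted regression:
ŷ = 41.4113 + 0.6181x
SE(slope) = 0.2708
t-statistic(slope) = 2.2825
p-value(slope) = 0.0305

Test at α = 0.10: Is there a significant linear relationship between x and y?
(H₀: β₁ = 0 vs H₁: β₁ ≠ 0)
Since p-value = 0.0305 < α = 0.10, reject H₀ — the slope is significantly different from 0.

Hypothesis test for the slope coefficient:

H₀: β₁ = 0 (no linear relationship)
H₁: β₁ ≠ 0 (linear relationship exists)

Test statistic: t = β̂₁ / SE(β̂₁) = 0.6181 / 0.2708 = 2.2825

The p-value (0.0305) is the probability, under H₀, of a t-statistic at least as extreme as |t| = 2.2825 (two-sided, df = n − 2 = 27).

Decision rule: reject H₀ if p-value < α.
p-value = 0.0305 < α = 0.10 → reject H₀.

Conclusion: the linear association between x and y is significant at the 10% level.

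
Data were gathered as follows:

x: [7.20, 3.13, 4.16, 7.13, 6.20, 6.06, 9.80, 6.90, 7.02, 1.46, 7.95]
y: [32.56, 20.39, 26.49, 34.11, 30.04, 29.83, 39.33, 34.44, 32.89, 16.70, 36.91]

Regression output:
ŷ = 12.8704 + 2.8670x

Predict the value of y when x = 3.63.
ŷ = 23.2776

x = 3.63 lies inside the observed range [1.46, 9.80], so the fitted equation applies directly:

ŷ = 12.8704 + 2.8670 × 3.63
ŷ = 12.8704 + 10.4072
ŷ = 23.2776

This is the fitted mean response at that x — an individual observation would come with a wider prediction interval.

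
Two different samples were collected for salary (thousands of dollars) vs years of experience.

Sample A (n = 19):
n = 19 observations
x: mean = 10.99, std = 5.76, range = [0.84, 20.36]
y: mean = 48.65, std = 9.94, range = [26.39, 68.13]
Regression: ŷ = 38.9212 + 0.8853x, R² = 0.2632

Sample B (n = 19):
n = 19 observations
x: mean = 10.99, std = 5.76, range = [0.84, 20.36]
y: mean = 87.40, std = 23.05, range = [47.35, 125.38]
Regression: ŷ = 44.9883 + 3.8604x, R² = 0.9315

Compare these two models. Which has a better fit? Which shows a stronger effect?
Model B has the better fit (R² = 0.9315 vs 0.2632). Model B shows the stronger effect (|β₁| = 3.8604 vs 0.8853).

Model Comparison:

Goodness of fit (R²):
- Model A: R² = 0.2632 → 26.32% of variance in salary explained
- Model B: R² = 0.9315 → 93.15% of variance in salary explained
- 0.9315 > 0.2632 → Model B has the better fit

Strength of effect — compare |β₁|:
- Model A: β₁ = 0.8853 → predicted salary rises 0.8853 thousand dollars per additional year of experience
- Model B: β₁ = 3.8604 → predicted salary rises 3.8604 thousand dollars per additional year of experience
- |0.8853| < |3.8604| → Model B shows the stronger marginal effect

Note: The two samples could reflect different populations, time periods, or measurement quality.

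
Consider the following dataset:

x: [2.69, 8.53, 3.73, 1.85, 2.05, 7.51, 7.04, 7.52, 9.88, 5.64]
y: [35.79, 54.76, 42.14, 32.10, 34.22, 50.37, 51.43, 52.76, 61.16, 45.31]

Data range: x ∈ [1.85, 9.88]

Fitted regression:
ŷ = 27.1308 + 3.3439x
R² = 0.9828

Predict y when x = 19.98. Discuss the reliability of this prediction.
ŷ = 93.9419, but this is extrapolation (above the data range [1.85, 9.88]) and may be unreliable.

Prediction calculation:
ŷ = 27.1308 + 3.3439 × 19.98
ŷ = 93.9419

Reliability:
- Data range: x ∈ [1.85, 9.88]
- Prediction point: x = 19.98 is 10.10 units above the observed range → this is EXTRAPOLATION, not interpolation

Why that matters here:
- The standard error of prediction grows with (x − x̄)², and x = 19.98 is far from x̄ = 5.64
- Real relationships often flatten, saturate, or turn nonlinear at extremes

A defensible statement: 'if the linear trend continued to x = 19.98, y would be about 93.9419' — the premise is untested.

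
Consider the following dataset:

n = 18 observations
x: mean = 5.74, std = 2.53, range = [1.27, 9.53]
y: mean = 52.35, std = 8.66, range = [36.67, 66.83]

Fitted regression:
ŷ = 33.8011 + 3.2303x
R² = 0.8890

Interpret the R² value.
About 88.90% of the variability in y is accounted for by the regression on x (R² = 0.8890) — a strong linear fit.

R² (coefficient of determination) measures the proportion of variance in y explained by the regression model.

Here R² = 0.8890:
- Explained: 88.90% of the variation in y
- Unexplained (residual): 100% − 88.90% = 11.10%
- Rule of thumb (below 0.3 weak; 0.3 to below 0.7 moderate; 0.7 and above strong) → strong

Note: R² says nothing about causation, and a high R² does not by itself mean the linear form is appropriate — check the residuals.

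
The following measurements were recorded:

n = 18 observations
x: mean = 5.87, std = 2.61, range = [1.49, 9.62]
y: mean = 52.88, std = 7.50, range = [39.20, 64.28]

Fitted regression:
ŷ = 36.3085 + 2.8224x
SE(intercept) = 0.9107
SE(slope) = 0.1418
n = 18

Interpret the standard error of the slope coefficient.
SE(β̂₁) = 0.1418 is the estimated standard deviation of the slope estimate across repeated samples; relative to β̂₁ = 2.8224 that is 5.0%, a precise estimate.

SE(β̂₁) = s / √Sxx, where s is the residual standard deviation and Sxx = Σ(x − x̄)². It is the yardstick for how far β̂₁ = 2.8224 could plausibly be from the true slope.

Relative precision:
- SE / |β̂₁| = 0.1418 / 2.8224 = 5.0%
- Rule of thumb (under 20%: precise; 20% to under 50%: moderately precise; 50% or more: imprecise) → precise

Rough 95% range (±2 SE): 2.8224 ± 0.2836 → (2.5388, 3.1060).

What drives SE(β̂₁): wider spread of x values → smaller SE; larger n (here n = 18) → smaller SE; more residual scatter → larger SE.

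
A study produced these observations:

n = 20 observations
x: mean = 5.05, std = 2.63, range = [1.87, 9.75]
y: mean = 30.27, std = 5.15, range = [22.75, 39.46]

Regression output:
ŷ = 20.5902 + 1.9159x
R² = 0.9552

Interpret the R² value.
The model explains 95.52% of the variance in y (R² = 0.9552), leaving 4.48% unexplained; the fit is strong.

The coefficient of determination R² is the fraction of the total variation in y that the fitted line accounts for.

Here R² = 0.9552:
- Explained: 95.52% of the variation in y
- Unexplained (residual): 100% − 95.52% = 4.48%
- Rule of thumb (below 0.3 weak; 0.3 to below 0.7 moderate; 0.7 and above strong) → strong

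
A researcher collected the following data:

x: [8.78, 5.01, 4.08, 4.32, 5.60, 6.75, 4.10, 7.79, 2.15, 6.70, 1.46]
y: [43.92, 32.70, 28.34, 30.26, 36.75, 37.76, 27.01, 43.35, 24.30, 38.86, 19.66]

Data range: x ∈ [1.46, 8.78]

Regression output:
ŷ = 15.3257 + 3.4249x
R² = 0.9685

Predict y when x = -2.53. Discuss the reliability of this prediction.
ŷ = 6.6607 (extrapolation — x = -2.53 lies outside [1.46, 8.78], so reliability is low).

Prediction calculation:
ŷ = 15.3257 + 3.4249 × (-2.53)
ŷ = 6.6607

Reliability:
- Data range: x ∈ [1.46, 8.78]
- Prediction point: x = -2.53 is 3.99 units below the observed range → this is EXTRAPOLATION, not interpolation

Why that matters here:
- R² describes fit only over the sampled x values; it says nothing about behaviour beyond them
- The standard error of prediction grows with (x − x̄)², and x = -2.53 is far from x̄ = 5.16

A defensible statement: 'if the linear trend continued to x = -2.53, y would be about 6.6607' — the premise is untested.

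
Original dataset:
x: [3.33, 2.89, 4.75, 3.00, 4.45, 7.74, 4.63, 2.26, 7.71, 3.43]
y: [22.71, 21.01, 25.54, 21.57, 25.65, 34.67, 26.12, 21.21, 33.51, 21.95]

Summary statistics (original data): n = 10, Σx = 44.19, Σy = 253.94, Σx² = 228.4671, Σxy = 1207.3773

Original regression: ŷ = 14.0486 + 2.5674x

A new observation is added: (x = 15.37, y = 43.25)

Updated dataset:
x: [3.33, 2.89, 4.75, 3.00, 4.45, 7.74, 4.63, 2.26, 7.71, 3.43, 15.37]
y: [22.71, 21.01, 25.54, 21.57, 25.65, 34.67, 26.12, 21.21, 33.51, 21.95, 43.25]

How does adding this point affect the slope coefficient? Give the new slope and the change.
Adding the point moves β₁ from 2.5674 to 1.8492, i.e. it decreases by 0.7182 (-28.0%).

x = 15.37 lies well outside the original x-range [2.26, 7.74] (x̄ ≈ 4.42), so this observation has high leverage and can move the slope substantially.

Step 1: Update the sums with the new point (n goes from 10 to 11)
Σx  = 44.19 + 15.37 = 59.56
Σy  = 253.94 + 43.25 = 297.19
Σx² = 228.4671 + 15.37² = 228.4671 + 236.2369 = 464.7040
Σxy = 1207.3773 + 15.37×43.25 = 1207.3773 + 664.7525 = 1872.1298

Step 2: Recompute the slope with b₁ = (nΣxy − ΣxΣy) / (nΣx² − (Σx)²)
Numerator   = 11×1872.1298 − 59.56×297.19 = 20593.4278 − 17700.6364 = 2892.7914
Denominator = 11×464.7040 − 59.56² = 5111.7440 − 3547.3936 = 1564.3504
b₁(new) = 2892.7914 / 1564.3504 = 1.8492

(Same formula on the original sums: (10×1207.3773 − 44.19×253.94) / (10×228.4671 − 44.19²) = 852.1644 / 331.9149 = 2.5674, matching the given fit.)

Step 3: Change in slope
Δβ₁ = 1.8492 − 2.5674 = -0.7182
Relative change = -0.7182 / 2.5674 × 100% = -28.0%
→ the slope decreases when the point is added.

A high-leverage point only changes the slope if it is off the original line; here y = 43.25 is below the original trend, so the slope decreases.
In practice: check such a point for data-entry or measurement error.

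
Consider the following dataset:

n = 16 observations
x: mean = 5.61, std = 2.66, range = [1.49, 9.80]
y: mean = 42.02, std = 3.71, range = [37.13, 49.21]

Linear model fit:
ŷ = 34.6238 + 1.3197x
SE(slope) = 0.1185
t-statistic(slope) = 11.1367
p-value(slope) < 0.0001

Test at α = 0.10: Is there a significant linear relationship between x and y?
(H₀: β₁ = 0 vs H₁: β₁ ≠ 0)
Reject H₀: p-value < 0.0001 < α = 0.10. The linear relationship is significant at the 10% level.

Hypothesis test for the slope coefficient:

H₀: β₁ = 0 (no linear relationship)
H₁: β₁ ≠ 0 (linear relationship exists)

Test statistic: t = β̂₁ / SE(β̂₁) = 1.3197 / 0.1185 = 11.1367

p < 0.0001: how often a slope estimate this far from 0 (in SE units) would arise by chance if β₁ were truly 0.

Decision rule: reject H₀ if p-value < α.
p-value < 0.0001 < α = 0.10 → reject H₀.

There is sufficient evidence at the 10% significance level to conclude that a linear relationship exists between x and y.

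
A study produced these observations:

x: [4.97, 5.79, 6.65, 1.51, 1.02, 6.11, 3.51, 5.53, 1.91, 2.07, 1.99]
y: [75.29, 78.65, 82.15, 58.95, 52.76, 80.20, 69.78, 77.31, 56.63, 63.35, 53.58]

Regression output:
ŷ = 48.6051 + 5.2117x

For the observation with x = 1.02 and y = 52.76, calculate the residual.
Residual = -1.1610

The residual is the difference between the actual value and the predicted value:

Residual = y - ŷ

Step 1: Calculate predicted value
ŷ = 48.6051 + 5.2117 × 1.02
ŷ = 53.9210

Step 2: Calculate residual
Residual = 52.76 - 53.9210
Residual = -1.1610

The residual is negative, so the observed y = 52.76 sits below the regression line (the line overestimates it by 1.1610).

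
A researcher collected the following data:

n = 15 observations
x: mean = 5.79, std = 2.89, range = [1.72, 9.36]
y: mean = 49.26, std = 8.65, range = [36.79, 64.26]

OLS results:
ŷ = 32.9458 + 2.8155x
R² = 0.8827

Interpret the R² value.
The model explains 88.27% of the variance in y (R² = 0.8827), leaving 11.73% unexplained; the fit is strong.

R² (coefficient of determination) measures the proportion of variance in y explained by the regression model.

Here R² = 0.8827:
- Explained: 88.27% of the variation in y
- Unexplained (residual): 100% − 88.27% = 11.73%
- Rule of thumb (below 0.3 weak; 0.3 to below 0.7 moderate; 0.7 and above strong) → strong

Equivalently, for simple linear regression R² = r², so |r| = √0.8827 ≈ 0.9395.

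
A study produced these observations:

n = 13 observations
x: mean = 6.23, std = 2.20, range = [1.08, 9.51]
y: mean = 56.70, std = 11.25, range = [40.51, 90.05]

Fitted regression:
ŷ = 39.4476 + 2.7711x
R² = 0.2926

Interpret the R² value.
R² = 0.2926 means 29.26% of the variation in y is explained by the linear relationship with x. This indicates a weak fit.

R² (coefficient of determination) measures the proportion of variance in y explained by the regression model.

Here R² = 0.2926:
- Explained: 29.26% of the variation in y
- Unexplained (residual): 100% − 29.26% = 70.74%
- Rule of thumb (below 0.3 weak; 0.3 to below 0.7 moderate; 0.7 and above strong) → weak

Note: R² says nothing about causation, and a high R² does not by itself mean the linear form is appropriate — check the residuals.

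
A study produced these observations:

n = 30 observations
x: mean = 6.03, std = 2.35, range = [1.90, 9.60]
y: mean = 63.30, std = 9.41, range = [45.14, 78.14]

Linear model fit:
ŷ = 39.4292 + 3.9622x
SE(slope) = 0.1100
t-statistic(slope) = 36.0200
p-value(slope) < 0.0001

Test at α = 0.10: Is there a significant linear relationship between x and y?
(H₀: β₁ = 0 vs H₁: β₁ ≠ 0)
Since p-value < 0.0001 < α = 0.10, reject H₀ — the slope is significantly different from 0.

Hypothesis test for the slope coefficient:

H₀: β₁ = 0 (no linear relationship)
H₁: β₁ ≠ 0 (linear relationship exists)

Test statistic: t = β̂₁ / SE(β̂₁) = 3.9622 / 0.1100 = 36.0200

With df = 28, the two-sided p-value for |t| = 36.0200 is <0.0001.

Decision rule: reject H₀ if p-value < α.
p-value < 0.0001 < α = 0.10 → reject H₀.

Conclusion: the linear association between x and y is significant at the 10% level.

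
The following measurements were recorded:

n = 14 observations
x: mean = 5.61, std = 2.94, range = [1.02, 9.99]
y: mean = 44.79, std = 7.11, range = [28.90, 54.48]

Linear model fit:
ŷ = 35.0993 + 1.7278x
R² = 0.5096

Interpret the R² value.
About 50.96% of the variability in y is accounted for by the regression on x (R² = 0.5096) — a moderate linear fit.

R² = 1 − SS_res/SS_tot compares the residual scatter to the total scatter of y about its mean.

Here R² = 0.5096:
- Explained: 50.96% of the variation in y
- Unexplained (residual): 100% − 50.96% = 49.04%
- Rule of thumb (below 0.3 weak; 0.3 to below 0.7 moderate; 0.7 and above strong) → moderate

Calculation: R² = 1 − (SS_res / SS_tot), where SS_res is the sum of squared residuals and SS_tot the total sum of squares.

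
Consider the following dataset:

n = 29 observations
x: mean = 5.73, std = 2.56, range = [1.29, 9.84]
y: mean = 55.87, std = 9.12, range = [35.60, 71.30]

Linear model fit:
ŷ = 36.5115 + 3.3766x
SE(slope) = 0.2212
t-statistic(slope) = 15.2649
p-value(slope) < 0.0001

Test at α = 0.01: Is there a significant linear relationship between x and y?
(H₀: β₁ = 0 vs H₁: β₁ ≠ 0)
p-value < 0.0001 < α = 0.01, so we reject H₀. The relationship is significant.

Hypothesis test for the slope coefficient:

H₀: β₁ = 0 (no linear relationship)
H₁: β₁ ≠ 0 (linear relationship exists)

Test statistic: t = β̂₁ / SE(β̂₁) = 3.3766 / 0.2212 = 15.2649

With df = 27, the two-sided p-value for |t| = 15.2649 is <0.0001.

Decision rule: reject H₀ if p-value < α.
p-value < 0.0001 < α = 0.01 → reject H₀.

There is sufficient evidence at the 1% significance level to conclude that a linear relationship exists between x and y.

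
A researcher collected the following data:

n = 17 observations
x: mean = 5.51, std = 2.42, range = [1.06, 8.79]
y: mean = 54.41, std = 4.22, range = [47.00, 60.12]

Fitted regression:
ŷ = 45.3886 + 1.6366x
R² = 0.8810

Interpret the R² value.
R² = 0.8810 means 88.10% of the variation in y is explained by the linear relationship with x. This indicates a strong fit.

The coefficient of determination R² is the fraction of the total variation in y that the fitted line accounts for.

Here R² = 0.8810:
- Explained: 88.10% of the variation in y
- Unexplained (residual): 100% − 88.10% = 11.90%
- Rule of thumb (below 0.3 weak; 0.3 to below 0.7 moderate; 0.7 and above strong) → strong

Note: R² says nothing about causation, and a high R² does not by itself mean the linear form is appropriate — check the residuals.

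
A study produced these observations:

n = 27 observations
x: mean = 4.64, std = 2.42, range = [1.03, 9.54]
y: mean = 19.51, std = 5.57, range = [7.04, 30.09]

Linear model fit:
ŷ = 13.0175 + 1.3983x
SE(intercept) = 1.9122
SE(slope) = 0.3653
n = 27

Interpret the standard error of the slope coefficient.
SE(slope) = 0.3653 measures the uncertainty in the estimated slope. The coefficient is estimated with moderate precision (SE/|β̂₁| = 26.1%).

What SE measures:
- The standard error quantifies the sampling variability of the coefficient estimate
- It is the estimated standard deviation of β̂₁ across hypothetical repeated samples of the same size
- Smaller SE → more precise estimate

Relative precision:
- SE / |β̂₁| = 0.3653 / 1.3983 = 26.1%
- Rule of thumb (under 20%: precise; 20% to under 50%: moderately precise; 50% or more: imprecise) → moderately precise

Rough 95% range (±2 SE): 1.3983 ± 0.7306 → (0.6677, 2.1289).

What drives SE(β̂₁): larger n (here n = 27) → smaller SE; wider spread of x values → smaller SE; more residual scatter → larger SE.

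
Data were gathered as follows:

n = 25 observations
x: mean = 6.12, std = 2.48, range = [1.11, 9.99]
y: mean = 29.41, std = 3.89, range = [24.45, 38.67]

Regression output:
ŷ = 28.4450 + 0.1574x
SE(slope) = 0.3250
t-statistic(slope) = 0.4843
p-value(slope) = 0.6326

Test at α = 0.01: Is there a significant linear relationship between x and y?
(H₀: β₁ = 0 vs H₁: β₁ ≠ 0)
p-value = 0.6326 ≥ α = 0.01, so we fail to reject H₀. The relationship is not significant.

Hypothesis test for the slope coefficient:

H₀: β₁ = 0 (no linear relationship)
H₁: β₁ ≠ 0 (linear relationship exists)

Test statistic: t = β̂₁ / SE(β̂₁) = 0.1574 / 0.3250 = 0.4843

With df = 23, the two-sided p-value for |t| = 0.4843 is 0.6326.

Decision rule: reject H₀ if p-value < α.
p-value = 0.6326 ≥ α = 0.01 → fail to reject H₀.

There is not sufficient evidence at the 1% significance level to conclude that a linear relationship exists between x and y.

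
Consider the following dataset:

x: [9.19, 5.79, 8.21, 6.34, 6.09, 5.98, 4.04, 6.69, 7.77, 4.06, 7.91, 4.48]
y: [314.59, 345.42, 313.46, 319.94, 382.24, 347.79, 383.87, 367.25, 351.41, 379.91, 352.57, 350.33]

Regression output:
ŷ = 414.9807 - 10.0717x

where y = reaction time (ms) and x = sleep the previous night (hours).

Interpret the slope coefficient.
On average, reaction time is about 10.0717 ms lower for every extra hour of sleep.

The slope β₁ = -10.0717 gives the rate at which the fitted reaction time changes with sleep.

Interpretation:
- Sleep up by 1 hour → predicted reaction time decreases by 10.0717 ms
- The effect is assumed constant over the observed range of x (linearity)
- The slope describes association in these data, not necessarily a causal effect

(β₀ = 414.9807 is the fitted value at x = 0 and is not part of the slope interpretation.)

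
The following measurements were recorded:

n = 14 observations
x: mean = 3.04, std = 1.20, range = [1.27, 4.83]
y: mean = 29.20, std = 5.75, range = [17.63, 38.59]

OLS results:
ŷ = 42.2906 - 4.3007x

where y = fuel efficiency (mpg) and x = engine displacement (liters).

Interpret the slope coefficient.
On average, fuel efficiency is about 4.3007 mpg lower for every extra liter of engine displacement.

The slope β₁ = -4.3007 gives the rate at which the fitted fuel efficiency changes with engine displacement.

Interpretation:
- Engine displacement up by 1 liter → predicted fuel efficiency decreases by 4.3007 mpg
- The effect is assumed constant over the observed range of x (linearity)

(β₀ = 42.2906 is the fitted value at x = 0 and is not part of the slope interpretation.)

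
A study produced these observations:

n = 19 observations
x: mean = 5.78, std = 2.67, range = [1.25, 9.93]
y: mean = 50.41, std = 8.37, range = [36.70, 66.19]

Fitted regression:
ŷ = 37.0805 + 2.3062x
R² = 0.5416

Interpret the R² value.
About 54.16% of the variability in y is accounted for by the regression on x (R² = 0.5416) — a moderate linear fit.

R² = 1 − SS_res/SS_tot compares the residual scatter to the total scatter of y about its mean.

Here R² = 0.5416:
- Explained: 54.16% of the variation in y
- Unexplained (residual): 100% − 54.16% = 45.84%
- Rule of thumb (below 0.3 weak; 0.3 to below 0.7 moderate; 0.7 and above strong) → moderate

Equivalently, for simple linear regression R² = r², so |r| = √0.5416 ≈ 0.7359.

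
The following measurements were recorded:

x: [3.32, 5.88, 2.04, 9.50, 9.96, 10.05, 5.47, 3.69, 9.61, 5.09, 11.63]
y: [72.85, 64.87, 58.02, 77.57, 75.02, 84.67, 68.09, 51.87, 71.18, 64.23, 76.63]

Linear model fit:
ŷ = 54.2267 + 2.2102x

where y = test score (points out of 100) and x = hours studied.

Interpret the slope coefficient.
On average, test score is about 2.2102 points higher for every extra hour of study time.

β₁ = 2.2102 is the change in predicted test score (points) per additional hour of study time.

Interpretation:
- Study time up by 1 hour → predicted test score increases by 2.2102 points
- The effect is assumed constant over the observed range of x (linearity)

(β₀ = 54.2267 is the fitted value at x = 0 and is not part of the slope interpretation.)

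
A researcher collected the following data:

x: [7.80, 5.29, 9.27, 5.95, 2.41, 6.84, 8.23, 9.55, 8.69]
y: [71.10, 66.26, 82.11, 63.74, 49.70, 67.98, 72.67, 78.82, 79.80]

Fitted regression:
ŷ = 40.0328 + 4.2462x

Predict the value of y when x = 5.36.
ŷ = 62.7924

x = 5.36 lies inside the observed range [2.41, 9.55], so the fitted equation applies directly:

ŷ = 40.0328 + 4.2462 × 5.36
ŷ = 40.0328 + 22.7596
ŷ = 62.7924

This is the fitted mean response at that x — an individual observation would come with a wider prediction interval.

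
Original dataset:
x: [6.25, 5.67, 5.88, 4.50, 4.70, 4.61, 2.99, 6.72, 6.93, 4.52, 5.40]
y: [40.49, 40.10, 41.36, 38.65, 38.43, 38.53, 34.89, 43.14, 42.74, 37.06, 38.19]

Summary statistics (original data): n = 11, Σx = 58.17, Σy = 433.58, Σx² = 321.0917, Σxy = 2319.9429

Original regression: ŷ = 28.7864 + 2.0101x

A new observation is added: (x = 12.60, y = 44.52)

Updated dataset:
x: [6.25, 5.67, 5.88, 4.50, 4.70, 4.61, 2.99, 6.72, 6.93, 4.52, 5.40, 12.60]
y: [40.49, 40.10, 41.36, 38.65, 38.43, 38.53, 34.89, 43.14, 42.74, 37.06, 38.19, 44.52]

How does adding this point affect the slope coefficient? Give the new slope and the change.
Adding the point moves β₁ from 2.0101 to 0.9810, i.e. it decreases by 1.0291 (-51.2%).

The new point has HIGH LEVERAGE: x = 12.60 is far from the original mean x̄ = 58.17/11 ≈ 5.29 (original range [2.99, 6.93]).

Step 1: Update the sums with the new point (n goes from 11 to 12)
Σx  = 58.17 + 12.60 = 70.77
Σy  = 433.58 + 44.52 = 478.10
Σx² = 321.0917 + 12.60² = 321.0917 + 158.7600 = 479.8517
Σxy = 2319.9429 + 12.60×44.52 = 2319.9429 + 560.9520 = 2880.8949

Step 2: Recompute the slope with b₁ = (nΣxy − ΣxΣy) / (nΣx² − (Σx)²)
Numerator   = 12×2880.8949 − 70.77×478.10 = 34570.7388 − 33835.1370 = 735.6018
Denominator = 12×479.8517 − 70.77² = 5758.2204 − 5008.3929 = 749.8275
b₁(new) = 735.6018 / 749.8275 = 0.9810

(Same formula on the original sums: (11×2319.9429 − 58.17×433.58) / (11×321.0917 − 58.17²) = 298.0233 / 148.2598 = 2.0101, matching the given fit.)

Step 3: Change in slope
Δβ₁ = 0.9810 − 2.0101 = -1.0291
Relative change = -1.0291 / 2.0101 × 100% = -51.2%
→ the slope decreases when the point is added.

Because the point sits below the extension of the original line at a high-leverage x, it tilts the fit down.
In practice: investigate whether it comes from the same population as the rest of the sample; check such a point for data-entry or measurement error.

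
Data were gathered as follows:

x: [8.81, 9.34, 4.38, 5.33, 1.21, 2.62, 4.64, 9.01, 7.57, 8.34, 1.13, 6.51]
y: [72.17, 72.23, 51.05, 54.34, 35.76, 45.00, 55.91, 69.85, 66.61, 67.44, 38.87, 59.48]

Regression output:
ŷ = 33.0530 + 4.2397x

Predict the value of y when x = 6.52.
ŷ = 60.6958

Plug x = 6.52 into the fitted line:

ŷ = 33.0530 + 4.2397 × 6.52
ŷ = 33.0530 + 27.6428
ŷ = 60.6958

This is a point prediction; actual observations scatter around it by roughly the residual standard deviation.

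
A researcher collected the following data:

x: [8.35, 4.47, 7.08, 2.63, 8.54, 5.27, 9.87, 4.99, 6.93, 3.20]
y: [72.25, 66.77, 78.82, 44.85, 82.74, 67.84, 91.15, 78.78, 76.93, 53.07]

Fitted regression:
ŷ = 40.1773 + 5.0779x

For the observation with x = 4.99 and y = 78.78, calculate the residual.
Residual = 13.2640

The residual is the difference between the actual value and the predicted value:

Residual = y - ŷ

Step 1: Calculate predicted value
ŷ = 40.1773 + 5.0779 × 4.99
ŷ = 65.5160

Step 2: Calculate residual
Residual = 78.78 - 65.5160
Residual = 13.2640

The residual is positive, so the observed y = 78.78 sits above the regression line (the line underestimates it by 13.2640).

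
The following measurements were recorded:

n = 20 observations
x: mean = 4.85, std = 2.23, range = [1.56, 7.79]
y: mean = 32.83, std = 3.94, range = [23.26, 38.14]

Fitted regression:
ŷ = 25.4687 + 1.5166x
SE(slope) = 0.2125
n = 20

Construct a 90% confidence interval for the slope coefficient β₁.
The 90% CI for β₁ is (1.1481, 1.8851)

Confidence interval for the slope:

The 90% CI for β₁ is: β̂₁ ± t*(α/2, n-2) × SE(β̂₁)

Step 1: Find critical t-value
- Confidence level = 0.9
- Degrees of freedom = n - 2 = 20 - 2 = 18
- t*(α/2, 18) = 1.7341

Step 2: Calculate margin of error
Margin = 1.7341 × 0.2125 = 0.3685

Step 3: Construct interval
CI = 1.5166 ± 0.3685
CI = (1.1481, 1.8851)

Interpretation: intervals built this way capture the true β₁ in 90% of repeated samples; here the plausible range for the per-unit effect of x on y is 1.1481 to 1.8851.
The interval does not include 0, suggesting a significant linear relationship.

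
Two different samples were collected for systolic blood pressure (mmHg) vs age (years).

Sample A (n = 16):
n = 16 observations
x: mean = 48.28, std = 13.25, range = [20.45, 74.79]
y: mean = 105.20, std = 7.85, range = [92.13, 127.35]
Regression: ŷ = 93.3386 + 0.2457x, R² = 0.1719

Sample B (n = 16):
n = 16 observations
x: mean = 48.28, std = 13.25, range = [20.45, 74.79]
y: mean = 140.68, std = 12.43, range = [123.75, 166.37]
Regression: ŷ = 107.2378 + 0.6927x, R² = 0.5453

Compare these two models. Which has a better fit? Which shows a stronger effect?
Model B has the better fit (R² = 0.5453 vs 0.1719). Model B shows the stronger effect (|β₁| = 0.6927 vs 0.2457).

Model Comparison:

Goodness of fit (R²):
- Model A: R² = 0.1719 → 17.19% of variance in blood pressure explained
- Model B: R² = 0.5453 → 54.53% of variance in blood pressure explained
- 0.5453 > 0.1719 → Model B has the better fit

Strength of effect — compare |β₁|:
- Model A: β₁ = 0.2457 → predicted blood pressure rises 0.2457 mmHg per additional year of age
- Model B: β₁ = 0.6927 → predicted blood pressure rises 0.6927 mmHg per additional year of age
- |0.2457| < |0.6927| → Model B shows the stronger marginal effect

Note: A better fit (higher R²) doesn't necessarily mean a more important relationship.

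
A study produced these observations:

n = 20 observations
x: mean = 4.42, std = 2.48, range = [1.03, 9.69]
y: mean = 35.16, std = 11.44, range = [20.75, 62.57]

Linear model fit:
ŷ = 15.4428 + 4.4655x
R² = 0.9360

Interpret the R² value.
R² = 0.9360 means 93.60% of the variation in y is explained by the linear relationship with x. This indicates a strong fit.

The coefficient of determination R² is the fraction of the total variation in y that the fitted line accounts for.

Here R² = 0.9360:
- Explained: 93.60% of the variation in y
- Unexplained (residual): 100% − 93.60% = 6.40%
- Rule of thumb (below 0.3 weak; 0.3 to below 0.7 moderate; 0.7 and above strong) → strong

Calculation: R² = 1 − (SS_res / SS_tot), where SS_res is the sum of squared residuals and SS_tot the total sum of squares.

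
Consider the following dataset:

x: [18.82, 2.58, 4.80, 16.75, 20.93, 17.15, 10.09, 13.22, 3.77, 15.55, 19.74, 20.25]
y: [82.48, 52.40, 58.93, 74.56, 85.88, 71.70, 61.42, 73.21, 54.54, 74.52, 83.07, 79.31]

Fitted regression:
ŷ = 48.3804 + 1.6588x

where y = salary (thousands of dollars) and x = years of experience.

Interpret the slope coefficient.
An increase of one year in experience is associated with a 1.6588 thousand dollars increase in predicted salary.

β₁ = 1.6588 is the change in predicted salary (thousand dollars) per additional year of experience.

Interpretation:
- Experience up by 1 year → predicted salary increases by 1.6588 thousand dollars
- The effect is assumed constant over the observed range of x (linearity)
- The slope describes association in these data, not necessarily a causal effect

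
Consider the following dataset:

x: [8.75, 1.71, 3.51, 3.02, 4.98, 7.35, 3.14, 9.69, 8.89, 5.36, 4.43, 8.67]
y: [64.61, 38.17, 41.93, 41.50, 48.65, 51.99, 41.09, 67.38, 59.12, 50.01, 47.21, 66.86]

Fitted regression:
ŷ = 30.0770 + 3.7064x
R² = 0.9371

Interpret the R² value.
About 93.71% of the variability in y is accounted for by the regression on x (R² = 0.9371) — a strong linear fit.

R² = 1 − SS_res/SS_tot compares the residual scatter to the total scatter of y about its mean.

Here R² = 0.9371:
- Explained: 93.71% of the variation in y
- Unexplained (residual): 100% − 93.71% = 6.29%
- Rule of thumb (below 0.3 weak; 0.3 to below 0.7 moderate; 0.7 and above strong) → strong

Note: R² says nothing about causation, and a high R² does not by itself mean the linear form is appropriate — check the residuals.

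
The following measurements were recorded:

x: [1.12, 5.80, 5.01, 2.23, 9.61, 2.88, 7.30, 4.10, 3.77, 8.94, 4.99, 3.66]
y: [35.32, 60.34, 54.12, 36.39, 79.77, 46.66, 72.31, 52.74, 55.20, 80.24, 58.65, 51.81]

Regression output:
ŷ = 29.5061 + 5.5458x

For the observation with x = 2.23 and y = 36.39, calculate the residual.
Residual = -5.4832

The residual is the difference between the actual value and the predicted value:

Residual = y - ŷ

Step 1: Calculate predicted value
ŷ = 29.5061 + 5.5458 × 2.23
ŷ = 41.8732

Step 2: Calculate residual
Residual = 36.39 - 41.8732
Residual = -5.4832

Sign check: y < ŷ, so the point is below the line and the fit overestimates here.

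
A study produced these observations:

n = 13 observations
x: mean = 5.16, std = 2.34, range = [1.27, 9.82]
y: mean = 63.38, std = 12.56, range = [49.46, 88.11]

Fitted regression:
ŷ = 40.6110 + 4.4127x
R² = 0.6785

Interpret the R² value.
R² = 0.6785 means 67.85% of the variation in y is explained by the linear relationship with x. This indicates a moderate fit.

R² = 1 − SS_res/SS_tot compares the residual scatter to the total scatter of y about its mean.

Here R² = 0.6785:
- Explained: 67.85% of the variation in y
- Unexplained (residual): 100% − 67.85% = 32.15%
- Rule of thumb (below 0.3 weak; 0.3 to below 0.7 moderate; 0.7 and above strong) → moderate

Equivalently, for simple linear regression R² = r², so |r| = √0.6785 ≈ 0.8237.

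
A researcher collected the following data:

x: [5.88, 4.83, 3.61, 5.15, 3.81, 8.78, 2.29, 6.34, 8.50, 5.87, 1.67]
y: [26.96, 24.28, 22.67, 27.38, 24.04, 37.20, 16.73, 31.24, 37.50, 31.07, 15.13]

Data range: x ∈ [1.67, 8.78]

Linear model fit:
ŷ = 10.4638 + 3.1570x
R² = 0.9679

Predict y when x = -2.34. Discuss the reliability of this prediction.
ŷ = 3.0764, but this is extrapolation (below the data range [1.67, 8.78]) and may be unreliable.

Prediction calculation:
ŷ = 10.4638 + 3.1570 × (-2.34)
ŷ = 3.0764

Reliability:
- Data range: x ∈ [1.67, 8.78]
- Prediction point: x = -2.34 is 4.01 units below the observed range → this is EXTRAPOLATION, not interpolation

Why that matters here:
- The linear relationship may not hold outside the observed range
- There are no observations near this x to validate the fitted line there
- R² describes fit only over the sampled x values; it says nothing about behaviour beyond them

A defensible statement: 'if the linear trend continued to x = -2.34, y would be about 3.0764' — the premise is untested.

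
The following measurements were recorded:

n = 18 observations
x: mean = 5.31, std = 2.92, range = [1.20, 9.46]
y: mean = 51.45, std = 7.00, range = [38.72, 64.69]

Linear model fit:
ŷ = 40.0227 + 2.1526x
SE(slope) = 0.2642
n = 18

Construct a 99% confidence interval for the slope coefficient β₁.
The 99% CI for β₁ is (1.3809, 2.9243)

Confidence interval for the slope:

The 99% CI for β₁ is: β̂₁ ± t*(α/2, n-2) × SE(β̂₁)

Step 1: Find critical t-value
- Confidence level = 0.99
- Degrees of freedom = n - 2 = 18 - 2 = 16
- t*(α/2, 16) = 2.9208

Step 2: Calculate margin of error
Margin = 2.9208 × 0.2642 = 0.7717

Step 3: Construct interval
CI = 2.1526 ± 0.7717
CI = (1.3809, 2.9243)

Interpretation: We are 99% confident that the true slope β₁ lies between 1.3809 and 2.9243.
Both endpoints are positive, so the data support a genuinely positive slope at this confidence level.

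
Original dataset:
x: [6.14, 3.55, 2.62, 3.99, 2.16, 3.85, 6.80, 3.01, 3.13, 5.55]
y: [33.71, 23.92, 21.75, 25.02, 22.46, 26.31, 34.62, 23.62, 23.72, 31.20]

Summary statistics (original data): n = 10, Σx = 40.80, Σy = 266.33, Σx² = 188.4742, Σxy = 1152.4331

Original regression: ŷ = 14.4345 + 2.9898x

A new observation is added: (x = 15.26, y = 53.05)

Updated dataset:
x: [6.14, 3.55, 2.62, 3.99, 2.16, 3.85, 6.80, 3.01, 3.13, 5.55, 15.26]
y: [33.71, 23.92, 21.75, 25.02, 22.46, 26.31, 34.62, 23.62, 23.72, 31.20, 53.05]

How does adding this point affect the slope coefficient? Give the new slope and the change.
Adding the point moves β₁ from 2.9898 to 2.4646, i.e. it decreases by 0.5252 (-17.6%).

The new point has HIGH LEVERAGE: x = 15.26 is far from the original mean x̄ = 40.80/10 ≈ 4.08 (original range [2.16, 6.80]).

Step 1: Update the sums with the new point (n goes from 10 to 11)
Σx  = 40.80 + 15.26 = 56.06
Σy  = 266.33 + 53.05 = 319.38
Σx² = 188.4742 + 15.26² = 188.4742 + 232.8676 = 421.3418
Σxy = 1152.4331 + 15.26×53.05 = 1152.4331 + 809.5430 = 1961.9761

Step 2: Recompute the slope with b₁ = (nΣxy − ΣxΣy) / (nΣx² − (Σx)²)
Numerator   = 11×1961.9761 − 56.06×319.38 = 21581.7371 − 17904.4428 = 3677.2943
Denominator = 11×421.3418 − 56.06² = 4634.7598 − 3142.7236 = 1492.0362
b₁(new) = 3677.2943 / 1492.0362 = 2.4646

(Same formula on the original sums: (10×1152.4331 − 40.80×266.33) / (10×188.4742 − 40.80²) = 658.0670 / 220.1020 = 2.9898, matching the given fit.)

Step 3: Change in slope
Δβ₁ = 2.4646 − 2.9898 = -0.5252
Relative change = -0.5252 / 2.9898 × 100% = -17.6%
→ the slope decreases when the point is added.

A high-leverage point only changes the slope if it is off the original line; here y = 53.05 is below the original trend, so the slope decreases.
In practice: investigate whether it comes from the same population as the rest of the sample; examine leverage (hᵢ) and Cook's distance rather than deleting it automatically.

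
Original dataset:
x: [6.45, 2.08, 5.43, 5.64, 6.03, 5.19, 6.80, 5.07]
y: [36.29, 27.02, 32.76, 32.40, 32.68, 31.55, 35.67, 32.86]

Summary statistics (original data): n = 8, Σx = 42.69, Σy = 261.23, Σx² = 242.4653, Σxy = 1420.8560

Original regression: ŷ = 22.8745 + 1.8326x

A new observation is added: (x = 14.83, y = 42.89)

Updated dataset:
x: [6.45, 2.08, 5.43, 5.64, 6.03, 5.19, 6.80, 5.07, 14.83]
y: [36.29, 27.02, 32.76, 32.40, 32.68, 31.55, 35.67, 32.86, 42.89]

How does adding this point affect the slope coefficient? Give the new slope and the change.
Adding the point moves β₁ from 1.8326 to 1.1949, i.e. it decreases by 0.6377 (-34.8%).

x = 14.83 lies well outside the original x-range [2.08, 6.80] (x̄ ≈ 5.34), so this observation has high leverage and can move the slope substantially.

Step 1: Update the sums with the new point (n goes from 8 to 9)
Σx  = 42.69 + 14.83 = 57.52
Σy  = 261.23 + 42.89 = 304.12
Σx² = 242.4653 + 14.83² = 242.4653 + 219.9289 = 462.3942
Σxy = 1420.8560 + 14.83×42.89 = 1420.8560 + 636.0587 = 2056.9147

Step 2: Recompute the slope with b₁ = (nΣxy − ΣxΣy) / (nΣx² − (Σx)²)
Numerator   = 9×2056.9147 − 57.52×304.12 = 18512.2323 − 17492.9824 = 1019.2499
Denominator = 9×462.3942 − 57.52² = 4161.5478 − 3308.5504 = 852.9974
b₁(new) = 1019.2499 / 852.9974 = 1.1949

(Same formula on the original sums: (8×1420.8560 − 42.69×261.23) / (8×242.4653 − 42.69²) = 214.9393 / 117.2863 = 1.8326, matching the given fit.)

Step 3: Change in slope
Δβ₁ = 1.1949 − 1.8326 = -0.6377
Relative change = -0.6377 / 1.8326 × 100% = -34.8%
→ the slope decreases when the point is added.

A high-leverage point only changes the slope if it is off the original line; here y = 42.89 is below the original trend, so the slope decreases.
In practice: refit with and without it and report both if conclusions differ.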